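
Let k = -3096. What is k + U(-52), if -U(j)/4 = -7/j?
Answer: -40255/13 ≈ -3096.5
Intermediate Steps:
U(j) = 28/j (U(j) = -(-28)/j = 28/j)
k + U(-52) = -3096 + 28/(-52) = -3096 + 28*(-1/52) = -3096 - 7/13 = -40255/13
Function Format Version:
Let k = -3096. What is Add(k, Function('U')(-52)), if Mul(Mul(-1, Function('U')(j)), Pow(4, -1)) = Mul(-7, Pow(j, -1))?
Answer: Rational(-40255, 13) ≈ -3096.5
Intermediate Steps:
Function('U')(j) = Mul(28, Pow(j, -1)) (Function('U')(j) = Mul(-4, Mul(-7, Pow(j, -1))) = Mul(28, Pow(j, -1)))
Add(k, Function('U')(-52)) = Add(-3096, Mul(28, Pow(-52, -1))) = Add(-3096, Mul(28, Rational(-1, 52))) = Add(-3096, Rational(-7, 13)) = Rational(-40255, 13)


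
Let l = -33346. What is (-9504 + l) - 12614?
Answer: -55464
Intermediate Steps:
(-9504 + l) - 12614 = (-9504 - 33346) - 12614 = -42850 - 12614 = -55464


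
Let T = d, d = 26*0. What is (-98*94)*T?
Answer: 0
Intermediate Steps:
d = 0
T = 0
(-98*94)*T = -98*94*0 = -9212*0 = 0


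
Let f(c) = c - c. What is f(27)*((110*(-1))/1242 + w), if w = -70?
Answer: 0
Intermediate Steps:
f(c) = 0
f(27)*((110*(-1))/1242 + w) = 0*((110*(-1))/1242 - 70) = 0*(-110*1/1242 - 70) = 0*(-55/621 - 70) = 0*(-43525/621) = 0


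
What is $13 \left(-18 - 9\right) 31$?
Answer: $-10881$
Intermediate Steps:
$13 \left(-18 - 9\right) 31 = 13 \left(-27\right) 31 = \left(-351\right) 31 = -10881$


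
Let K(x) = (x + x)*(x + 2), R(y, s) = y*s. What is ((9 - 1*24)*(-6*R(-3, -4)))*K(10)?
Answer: 259200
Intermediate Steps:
R(y, s) = s*y
K(x) = 2*x*(2 + x) (K(x) = (2*x)*(2 + x) = 2*x*(2 + x))
((9 - 1*24)*(-6*R(-3, -4)))*K(10) = ((9 - 1*24)*(-(-24)*(-3)))*(2*10*(2 + 10)) = ((9 - 24)*(-6*12))*(2*10*12) = -15*(-72)*240 = 1080*240 = 259200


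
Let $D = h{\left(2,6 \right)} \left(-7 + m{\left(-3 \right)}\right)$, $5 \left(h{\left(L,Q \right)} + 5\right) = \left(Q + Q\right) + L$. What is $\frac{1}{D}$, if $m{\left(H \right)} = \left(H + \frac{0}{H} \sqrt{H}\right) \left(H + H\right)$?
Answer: $- \frac{5}{121} \approx -0.041322$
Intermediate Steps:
$h{\left(L,Q \right)} = -5 + \frac{L}{5} + \frac{2 Q}{5}$ ($h{\left(L,Q \right)} = -5 + \frac{\left(Q + Q\right) + L}{5} = -5 + \frac{2 Q + L}{5} = -5 + \frac{L + 2 Q}{5} = -5 + \left(\frac{L}{5} + \frac{2 Q}{5}\right) = -5 + \frac{L}{5} + \frac{2 Q}{5}$)
$m{\left(H \right)} = 2 H^{2}$ ($m{\left(H \right)} = \left(H + 0 \sqrt{H}\right) 2 H = \left(H + 0\right) 2 H = H 2 H = 2 H^{2}$)
$D = - \frac{121}{5}$ ($D = \left(-5 + \frac{1}{5} \cdot 2 + \frac{2}{5} \cdot 6\right) \left(-7 + 2 \left(-3\right)^{2}\right) = \left(-5 + \frac{2}{5} + \frac{12}{5}\right) \left(-7 + 2 \cdot 9\right) = - \frac{11 \left(-7 + 18\right)}{5} = \left(- \frac{11}{5}\right) 11 = - \frac{121}{5} \approx -24.2$)
$\frac{1}{D} = \frac{1}{- \frac{121}{5}} = - \frac{5}{121}$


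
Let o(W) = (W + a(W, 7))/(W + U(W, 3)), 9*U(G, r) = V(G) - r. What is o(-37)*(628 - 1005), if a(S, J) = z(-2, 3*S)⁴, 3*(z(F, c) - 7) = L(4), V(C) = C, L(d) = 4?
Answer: 146135756/3357 ≈ 43532.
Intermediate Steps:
z(F, c) = 25/3 (z(F, c) = 7 + (⅓)*4 = 7 + 4/3 = 25/3)
U(G, r) = -r/9 + G/9 (U(G, r) = (G - r)/9 = -r/9 + G/9)
a(S, J) = 390625/81 (a(S, J) = (25/3)⁴ = 390625/81)
o(W) = (390625/81 + W)/(-⅓ + 10*W/9) (o(W) = (W + 390625/81)/(W + (-⅑*3 + W/9)) = (390625/81 + W)/(W + (-⅓ + W/9)) = (390625/81 + W)/(-⅓ + 10*W/9))
o(-37)*(628 - 1005) = ((390625 + 81*(-37))/(9*(-3 + 10*(-37))))*(628 - 1005) = ((390625 - 2997)/(9*(-3 - 370)))*(-377) = ((⅑)*387628/(-373))*(-377) = ((⅑)*(-1/373)*387628)*(-377) = -387628/3357*(-377) = 146135756/3357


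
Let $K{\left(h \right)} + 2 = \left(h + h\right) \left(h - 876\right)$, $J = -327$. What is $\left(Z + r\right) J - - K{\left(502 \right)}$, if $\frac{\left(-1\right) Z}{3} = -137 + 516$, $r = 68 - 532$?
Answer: $148029$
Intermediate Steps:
$r = -464$
$K{\left(h \right)} = -2 + 2 h \left(-876 + h\right)$ ($K{\left(h \right)} = -2 + \left(h + h\right) \left(h - 876\right) = -2 + 2 h \left(-876 + h\right)$)
$Z = -1137$ ($Z = - 3 \left(-137 + 516\right) = \left(-3\right) 379 = -1137$)
$\left(Z + r\right) J - - K{\left(502 \right)} = \left(-1137 - 464\right) \left(-327\right) - - (-2 - 879504 + 2 \cdot 502^{2}) = \left(-1601\right) \left(-327\right) - - (-2 - 879504 + 2 \cdot 252004) = 523527 - - (-2 - 879504 + 504008) = 523527 - \left(-1\right) \left(-375498\right) = 523527 - 375498 = 148029$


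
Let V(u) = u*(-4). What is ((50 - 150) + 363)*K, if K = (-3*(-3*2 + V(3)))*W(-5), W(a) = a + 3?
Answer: -28404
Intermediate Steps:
V(u) = -4*u
W(a) = 3 + a
K = -108 (K = (-3*(-3*2 - 4*3))*(3 - 5) = -3*(-6 - 12)*(-2) = -3*(-18)*(-2) = 54*(-2) = -108)
((50 - 150) + 363)*K = ((50 - 150) + 363)*(-108) = (-100 + 363)*(-108) = 263*(-108) = -28404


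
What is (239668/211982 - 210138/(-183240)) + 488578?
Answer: 1581517326024073/3236965140 ≈ 4.8858e+5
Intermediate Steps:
(239668/211982 - 210138/(-183240)) + 488578 = (239668*(1/211982) - 210138*(-1/183240)) + 488578 = (119834/105991 + 35023/30540) + 488578 = 7371853153/3236965140 + 488578 = 1581517326024073/3236965140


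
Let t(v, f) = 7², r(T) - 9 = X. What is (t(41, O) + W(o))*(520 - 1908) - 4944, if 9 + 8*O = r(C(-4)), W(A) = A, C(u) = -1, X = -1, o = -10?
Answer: -59076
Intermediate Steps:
r(T) = 8 (r(T) = 9 - 1 = 8)
O = -⅛ (O = -9/8 + (⅛)*8 = -9/8 + 1 = -⅛ ≈ -0.12500)
t(v, f) = 49
(t(41, O) + W(o))*(520 - 1908) - 4944 = (49 - 10)*(520 - 1908) - 4944 = 39*(-1388) - 4944 = -54132 - 4944 = -59076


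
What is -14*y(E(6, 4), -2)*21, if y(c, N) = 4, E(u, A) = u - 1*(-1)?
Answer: -1176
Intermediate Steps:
E(u, A) = 1 + u (E(u, A) = u + 1 = 1 + u)
-14*y(E(6, 4), -2)*21 = -14*4*21 = -56*21 = -1176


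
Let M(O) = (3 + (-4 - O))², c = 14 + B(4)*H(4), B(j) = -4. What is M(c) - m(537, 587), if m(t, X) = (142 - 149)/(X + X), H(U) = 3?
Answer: 10573/1174 ≈ 9.0060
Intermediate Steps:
c = 2 (c = 14 - 4*3 = 14 - 12 = 2)
m(t, X) = -7/(2*X) (m(t, X) = -7*1/(2*X) = -7/(2*X))
M(O) = (-1 - O)²
M(c) - m(537, 587) = (1 + 2)² - (-7)/(2*587) = 3² - (-7)/(2*587) = 9 - 1*(-7/1174) = 9 + 7/1174 = 10573/1174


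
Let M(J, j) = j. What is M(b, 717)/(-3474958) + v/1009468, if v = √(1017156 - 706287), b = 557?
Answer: -717/3474958 + 3*√34541/1009468 ≈ 0.00034599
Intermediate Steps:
v = 3*√34541 (v = √310869 = 3*√34541 ≈ 557.56)
M(b, 717)/(-3474958) + v/1009468 = 717/(-3474958) + (3*√34541)/1009468 = 717*(-1/3474958) + (3*√34541)*(1/1009468) = -717/3474958 + 3*√34541/1009468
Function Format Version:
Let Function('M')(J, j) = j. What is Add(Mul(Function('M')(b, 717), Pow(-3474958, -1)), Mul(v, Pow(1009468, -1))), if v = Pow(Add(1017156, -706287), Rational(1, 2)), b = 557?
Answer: Add(Rational(-717, 3474958), Mul(Rational(3, 1009468), Pow(34541, Rational(1, 2)))) ≈ 0.00034599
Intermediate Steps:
v = Mul(3, Pow(34541, Rational(1, 2))) (v = Pow(310869, Rational(1, 2)) = Mul(3, Pow(34541, Rational(1, 2))) ≈ 557.56)
Add(Mul(Function('M')(b, 717), Pow(-3474958, -1)), Mul(v, Pow(1009468, -1))) = Add(Mul(717, Pow(-3474958, -1)), Mul(Mul(3, Pow(34541, Rational(1, 2))), Pow(1009468, -1))) = Add(Mul(717, Rational(-1, 3474958)), Mul(Mul(3, Pow(34541, Rational(1, 2))), Rational(1, 1009468))) = Add(Rational(-717, 3474958), Mul(Rational(3, 1009468), Pow(34541, Rational(1, 2))))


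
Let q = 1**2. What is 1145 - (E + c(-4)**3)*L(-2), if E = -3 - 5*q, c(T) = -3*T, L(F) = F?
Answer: 4585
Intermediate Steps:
q = 1
E = -8 (E = -3 - 5*1 = -3 - 5 = -8)
1145 - (E + c(-4)**3)*L(-2) = 1145 - (-8 + (-3*(-4))**3)*(-2) = 1145 - (-8 + 12**3)*(-2) = 1145 - (-8 + 1728)*(-2) = 1145 - 1720*(-2) = 1145 - 1*(-3440) = 1145 + 3440 = 4585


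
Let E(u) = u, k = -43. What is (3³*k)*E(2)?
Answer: -2322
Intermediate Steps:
(3³*k)*E(2) = (3³*(-43))*2 = (27*(-43))*2 = -1161*2 = -2322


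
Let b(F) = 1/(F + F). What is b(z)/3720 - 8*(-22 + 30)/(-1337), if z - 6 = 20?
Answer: 12381497/258629280 ≈ 0.047874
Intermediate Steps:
z = 26 (z = 6 + 20 = 26)
b(F) = 1/(2*F)
b(z)/3720 - 8*(-22 + 30)/(-1337) = ((1/2)/26)/3720 - 8*(-22 + 30)/(-1337) = ((1/2)*(1/26))*(1/3720) - 8*8*(-1/1337) = (1/52)*(1/3720) - 64*(-1/1337) = 1/193440 + 64/1337 = 12381497/258629280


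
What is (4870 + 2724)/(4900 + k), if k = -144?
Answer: 3797/2378 ≈ 1.5967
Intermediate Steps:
(4870 + 2724)/(4900 + k) = (4870 + 2724)/(4900 - 144) = 7594/4756 = 7594*(1/4756) = 3797/2378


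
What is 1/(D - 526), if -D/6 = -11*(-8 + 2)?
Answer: -1/922 ≈ -0.0010846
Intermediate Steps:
D = -396 (D = -(-66)*(-8 + 2) = -(-66)*(-6) = -6*66 = -396)
1/(D - 526) = 1/(-396 - 526) = 1/(-922) = -1/922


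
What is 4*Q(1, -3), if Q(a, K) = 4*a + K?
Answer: 4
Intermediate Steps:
Q(a, K) = K + 4*a
4*Q(1, -3) = 4*(-3 + 4*1) = 4*(-3 + 4) = 4*1 = 4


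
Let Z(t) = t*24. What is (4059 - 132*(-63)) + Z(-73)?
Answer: 10623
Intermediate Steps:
Z(t) = 24*t
(4059 - 132*(-63)) + Z(-73) = (4059 - 132*(-63)) + 24*(-73) = (4059 + 8316) - 1752 = 12375 - 1752 = 10623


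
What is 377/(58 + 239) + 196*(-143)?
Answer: -8323939/297 ≈ -28027.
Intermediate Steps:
377/(58 + 239) + 196*(-143) = 377/297 - 28028 = -8323939/297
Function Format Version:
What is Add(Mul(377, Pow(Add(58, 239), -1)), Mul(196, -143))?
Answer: Rational(-8323939, 297) ≈ -28027.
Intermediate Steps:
Add(Mul(377, Pow(Add(58, 239), -1)), Mul(196, -143)) = Add(Mul(377, Pow(297, -1)), -28028) = Add(Mul(377, Rational(1, 297)), -28028) = Add(Rational(377, 297), -28028) = Rational(-8323939, 297)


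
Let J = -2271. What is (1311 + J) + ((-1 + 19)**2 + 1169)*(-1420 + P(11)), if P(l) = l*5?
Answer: -2038905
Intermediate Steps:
P(l) = 5*l
(1311 + J) + ((-1 + 19)**2 + 1169)*(-1420 + P(11)) = (1311 - 2271) + ((-1 + 19)**2 + 1169)*(-1420 + 5*11) = -960 + (18**2 + 1169)*(-1420 + 55) = -960 + (324 + 1169)*(-1365) = -960 + 1493*(-1365) = -960 - 2037945 = -2038905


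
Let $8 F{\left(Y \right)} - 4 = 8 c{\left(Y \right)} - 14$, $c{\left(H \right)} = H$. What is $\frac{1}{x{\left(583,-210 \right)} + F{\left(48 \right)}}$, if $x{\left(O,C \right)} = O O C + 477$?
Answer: $- \frac{4}{285504665} \approx -1.401 \cdot 10^{-8}$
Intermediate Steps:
$x{\left(O,C \right)} = 477 + C O^{2}$ ($x{\left(O,C \right)} = O^{2} C + 477 = C O^{2} + 477 = 477 + C O^{2}$)
$F{\left(Y \right)} = - \frac{5}{4} + Y$ ($F{\left(Y \right)} = \frac{1}{2} + \frac{8 Y - 14}{8} = \frac{1}{2} + \frac{-14 + 8 Y}{8} = \frac{1}{2} + \left(- \frac{7}{4} + Y\right) = - \frac{5}{4} + Y$)
$\frac{1}{x{\left(583,-210 \right)} + F{\left(48 \right)}} = \frac{1}{\left(477 - 210 \cdot 583^{2}\right) + \left(- \frac{5}{4} + 48\right)} = \frac{1}{\left(477 - 71376690\right) + \frac{187}{4}} = \frac{1}{-71376213 + \frac{187}{4}} = \frac{1}{- \frac{285504665}{4}} = - \frac{4}{285504665}$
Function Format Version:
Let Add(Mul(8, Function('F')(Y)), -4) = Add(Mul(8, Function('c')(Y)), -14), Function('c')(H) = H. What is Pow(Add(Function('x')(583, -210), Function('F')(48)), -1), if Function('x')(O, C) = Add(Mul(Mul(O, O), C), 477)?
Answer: Rational(-4, 285504665) ≈ -1.4010e-8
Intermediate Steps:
Function('x')(O, C) = Add(477, Mul(C, Pow(O, 2))) (Function('x')(O, C) = Add(Mul(Pow(O, 2), C), 477) = Add(Mul(C, Pow(O, 2)), 477) = Add(477, Mul(C, Pow(O, 2))))
Function('F')(Y) = Add(Rational(-5, 4), Y) (Function('F')(Y) = Add(Rational(1, 2), Mul(Rational(1, 8), Add(Mul(8, Y), -14))) = Add(Rational(1, 2), Mul(Rational(1, 8), Add(-14, Mul(8, Y)))) = Add(Rational(1, 2), Add(Rational(-7, 4), Y)) = Add(Rational(-5, 4), Y))
Pow(Add(Function('x')(583, -210), Function('F')(48)), -1) = Pow(Add(Add(477, Mul(-210, Pow(583, 2))), Add(Rational(-5, 4), 48)), -1) = Pow(Add(Add(477, Mul(-210, 339889)), Rational(187, 4)), -1) = Pow(Add(Add(477, -71376690), Rational(187, 4)), -1) = Pow(Add(-71376213, Rational(187, 4)), -1) = Pow(Rational(-285504665, 4), -1) = Rational(-4, 285504665)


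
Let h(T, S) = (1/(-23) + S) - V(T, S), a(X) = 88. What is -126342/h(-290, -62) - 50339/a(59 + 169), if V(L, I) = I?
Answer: 255665869/88 ≈ 2.9053e+6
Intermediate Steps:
h(T, S) = -1/23 (h(T, S) = (1/(-23) + S) - S = (-1/23 + S) - S = -1/23)
-126342/h(-290, -62) - 50339/a(59 + 169) = -126342/(-1/23) - 50339/88 = -126342*(-23) - 50339*1/88 = 2905866 - 50339/88 = 255665869/88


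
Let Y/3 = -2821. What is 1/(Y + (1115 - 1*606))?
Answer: -1/7954 ≈ -0.00012572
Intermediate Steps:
Y = -8463 (Y = 3*(-2821) = -8463)
1/(Y + (1115 - 1*606)) = 1/(-8463 + (1115 - 1*606)) = 1/(-8463 + (1115 - 606)) = 1/(-8463 + 509) = 1/(-7954) = -1/7954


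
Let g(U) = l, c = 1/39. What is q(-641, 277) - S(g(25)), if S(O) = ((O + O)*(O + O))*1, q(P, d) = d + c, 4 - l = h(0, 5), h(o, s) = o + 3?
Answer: 10648/39 ≈ 273.03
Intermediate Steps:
h(o, s) = 3 + o
l = 1 (l = 4 - (3 + 0) = 4 - 1*3 = 4 - 3 = 1)
c = 1/39 ≈ 0.025641
g(U) = 1
q(P, d) = 1/39 + d (q(P, d) = d + 1/39 = 1/39 + d)
S(O) = 4*O**2 (S(O) = ((2*O)*(2*O))*1 = (4*O**2)*1 = 4*O**2)
q(-641, 277) - S(g(25)) = (1/39 + 277) - 4*1**2 = 10804/39 - 4 = 10648/39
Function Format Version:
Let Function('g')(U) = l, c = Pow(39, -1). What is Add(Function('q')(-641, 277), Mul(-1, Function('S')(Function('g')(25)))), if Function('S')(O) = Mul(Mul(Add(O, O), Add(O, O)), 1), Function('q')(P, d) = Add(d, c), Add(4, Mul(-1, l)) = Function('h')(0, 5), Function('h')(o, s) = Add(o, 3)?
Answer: Rational(10648, 39) ≈ 273.03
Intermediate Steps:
Function('h')(o, s) = Add(3, o)
l = 1 (l = Add(4, Mul(-1, Add(3, 0))) = Add(4, Mul(-1, 3)) = Add(4, -3) = 1)
c = Rational(1, 39) ≈ 0.025641
Function('g')(U) = 1
Function('q')(P, d) = Add(Rational(1, 39), d) (Function('q')(P, d) = Add(d, Rational(1, 39)) = Add(Rational(1, 39), d))
Function('S')(O) = Mul(4, Pow(O, 2)) (Function('S')(O) = Mul(Mul(Mul(2, O), Mul(2, O)), 1) = Mul(Mul(4, Pow(O, 2)), 1) = Mul(4, Pow(O, 2)))
Add(Function('q')(-641, 277), Mul(-1, Function('S')(Function('g')(25)))) = Add(Add(Rational(1, 39), 277), Mul(-1, Mul(4, Pow(1, 2)))) = Add(Rational(10804, 39), Mul(-1, Mul(4, 1))) = Add(Rational(10804, 39), Mul(-1, 4)) = Add(Rational(10804, 39), -4) = Rational(10648, 39)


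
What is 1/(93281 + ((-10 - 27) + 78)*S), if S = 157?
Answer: 1/99718 ≈ 1.0028e-5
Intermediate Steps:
1/(93281 + ((-10 - 27) + 78)*S) = 1/(93281 + ((-10 - 27) + 78)*157) = 1/(93281 + (-37 + 78)*157) = 1/(93281 + 41*157) = 1/(93281 + 6437) = 1/99718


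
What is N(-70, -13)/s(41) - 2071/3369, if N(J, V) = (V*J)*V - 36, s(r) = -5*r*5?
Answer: 37853779/3453225 ≈ 10.962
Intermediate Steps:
s(r) = -25*r
N(J, V) = -36 + J*V² (N(J, V) = (J*V)*V - 36 = J*V² - 36 = -36 + J*V²)
N(-70, -13)/s(41) - 2071/3369 = (-36 - 70*(-13)²)/((-25*41)) - 2071/3369 = (-36 - 70*169)/(-1025) - 2071*1/3369 = (-36 - 11830)*(-1/1025) - 2071/3369 = -11866*(-1/1025) - 2071/3369 = 11866/1025 - 2071/3369 = 37853779/3453225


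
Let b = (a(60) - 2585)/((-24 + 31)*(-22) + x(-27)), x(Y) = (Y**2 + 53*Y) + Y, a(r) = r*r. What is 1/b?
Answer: -883/1015 ≈ -0.86995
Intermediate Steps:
a(r) = r**2
x(Y) = Y**2 + 54*Y
b = -1015/883 (b = (60**2 - 2585)/((-24 + 31)*(-22) - 27*(54 - 27)) = (3600 - 2585)/(7*(-22) - 27*27) = 1015/(-154 - 729) = 1015/(-883) = 1015*(-1/883) = -1015/883 ≈ -1.1495)
1/b = 1/(-1015/883) = -883/1015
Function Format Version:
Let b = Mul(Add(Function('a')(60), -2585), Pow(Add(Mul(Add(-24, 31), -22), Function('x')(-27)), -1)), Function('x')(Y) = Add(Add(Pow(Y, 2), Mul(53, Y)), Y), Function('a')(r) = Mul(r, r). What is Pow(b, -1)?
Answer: Rational(-883, 1015) ≈ -0.86995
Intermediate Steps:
Function('a')(r) = Pow(r, 2)
Function('x')(Y) = Add(Pow(Y, 2), Mul(54, Y))
b = Rational(-1015, 883) (b = Mul(Add(Pow(60, 2), -2585), Pow(Add(Mul(Add(-24, 31), -22), Mul(-27, Add(54, -27))), -1)) = Mul(Add(3600, -2585), Pow(Add(Mul(7, -22), Mul(-27, 27)), -1)) = Mul(1015, Pow(Add(-154, -729), -1)) = Mul(1015, Pow(-883, -1)) = Mul(1015, Rational(-1, 883)) = Rational(-1015, 883) ≈ -1.1495)
Pow(b, -1) = Pow(Rational(-1015, 883), -1) = Rational(-883, 1015)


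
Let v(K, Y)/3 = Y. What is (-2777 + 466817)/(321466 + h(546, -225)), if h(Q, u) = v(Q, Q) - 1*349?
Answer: 30936/21517 ≈ 1.4377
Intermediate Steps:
v(K, Y) = 3*Y
h(Q, u) = -349 + 3*Q (h(Q, u) = 3*Q - 1*349 = 3*Q - 349 = -349 + 3*Q)
(-2777 + 466817)/(321466 + h(546, -225)) = (-2777 + 466817)/(321466 + (-349 + 3*546)) = 464040/(321466 + (-349 + 1638)) = 464040/(321466 + 1289) = 464040/322755 = 464040*(1/322755) = 30936/21517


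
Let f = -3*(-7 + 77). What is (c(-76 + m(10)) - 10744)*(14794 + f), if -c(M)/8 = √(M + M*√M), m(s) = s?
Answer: -156690496 - 116672*√(-66 - 66*I*√66) ≈ -1.5849e+8 + 2.0313e+6*I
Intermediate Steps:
f = -210 (f = -3*70 = -210)
c(M) = -8*√(M + M^(3/2)) (c(M) = -8*√(M + M*√M) = -8*√(M + M^(3/2)))
(c(-76 + m(10)) - 10744)*(14794 + f) = (-8*√((-76 + 10) + (-76 + 10)^(3/2)) - 10744)*(14794 - 210) = (-8*√(-66 + (-66)^(3/2)) - 10744)*14584 = (-8*√(-66 - 66*I*√66) - 10744)*14584 = (-10744 - 8*√(-66 - 66*I*√66))*14584 = -156690496 - 116672*√(-66 - 66*I*√66)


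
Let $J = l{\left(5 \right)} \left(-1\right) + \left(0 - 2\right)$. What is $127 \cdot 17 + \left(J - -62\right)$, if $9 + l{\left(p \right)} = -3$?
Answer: $2231$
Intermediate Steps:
$l{\left(p \right)} = -12$ ($l{\left(p \right)} = -9 - 3 = -12$)
$J = 10$ ($J = \left(-12\right) \left(-1\right) + \left(0 - 2\right) = 12 - 2 = 10$)
$127 \cdot 17 + \left(J - -62\right) = 127 \cdot 17 + \left(10 - -62\right) = 2159 + \left(10 + 62\right) = 2159 + 72 = 2231$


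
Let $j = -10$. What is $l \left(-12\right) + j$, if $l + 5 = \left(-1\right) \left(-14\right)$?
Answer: $-118$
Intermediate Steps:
$l = 9$ ($l = -5 - -14 = -5 + 14 = 9$)
$l \left(-12\right) + j = 9 \left(-12\right) - 10 = -108 - 10 = -118$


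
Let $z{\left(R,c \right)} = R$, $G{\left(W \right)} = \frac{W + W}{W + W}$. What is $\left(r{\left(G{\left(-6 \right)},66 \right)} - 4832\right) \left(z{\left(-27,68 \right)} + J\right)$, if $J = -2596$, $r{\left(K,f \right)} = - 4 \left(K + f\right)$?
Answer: $13377300$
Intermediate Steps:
$G{\left(W \right)} = 1$ ($G{\left(W \right)} = \frac{2 W}{2 W} = 2 W \frac{1}{2 W} = 1$)
$r{\left(K,f \right)} = - 4 K - 4 f$
$\left(r{\left(G{\left(-6 \right)},66 \right)} - 4832\right) \left(z{\left(-27,68 \right)} + J\right) = \left(\left(\left(-4\right) 1 - 264\right) - 4832\right) \left(-27 - 2596\right) = \left(\left(-4 - 264\right) - 4832\right) \left(-2623\right) = \left(-268 - 4832\right) \left(-2623\right) = \left(-5100\right) \left(-2623\right) = 13377300$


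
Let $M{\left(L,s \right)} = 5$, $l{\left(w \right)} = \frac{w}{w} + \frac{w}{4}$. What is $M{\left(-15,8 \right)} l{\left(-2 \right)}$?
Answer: $\frac{5}{2} \approx 2.5$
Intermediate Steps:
$l{\left(w \right)} = 1 + \frac{w}{4}$ ($l{\left(w \right)} = 1 + w \frac{1}{4} = 1 + \frac{w}{4}$)
$M{\left(-15,8 \right)} l{\left(-2 \right)} = 5 \left(1 + \frac{1}{4} \left(-2\right)\right) = 5 \left(1 - \frac{1}{2}\right) = 5 \cdot \frac{1}{2} = \frac{5}{2}$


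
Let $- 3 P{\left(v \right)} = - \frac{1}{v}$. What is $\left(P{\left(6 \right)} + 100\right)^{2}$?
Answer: $\frac{3243601}{324} \approx 10011.0$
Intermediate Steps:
$P{\left(v \right)} = \frac{1}{3 v}$ ($P{\left(v \right)} = - \frac{\left(-1\right) \frac{1}{v}}{3} = \frac{1}{3 v}$)
$\left(P{\left(6 \right)} + 100\right)^{2} = \left(\frac{1}{3 \cdot 6} + 100\right)^{2} = \left(\frac{1}{3} \cdot \frac{1}{6} + 100\right)^{2} = \left(\frac{1}{18} + 100\right)^{2} = \left(\frac{1801}{18}\right)^{2} = \frac{3243601}{324}$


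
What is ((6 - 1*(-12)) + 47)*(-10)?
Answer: -650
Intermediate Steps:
((6 - 1*(-12)) + 47)*(-10) = ((6 + 12) + 47)*(-10) = (18 + 47)*(-10) = 65*(-10) = -650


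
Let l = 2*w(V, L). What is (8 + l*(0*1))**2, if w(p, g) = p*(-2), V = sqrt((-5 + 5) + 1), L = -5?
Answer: 64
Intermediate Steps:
V = 1 (V = sqrt(0 + 1) = sqrt(1) = 1)
w(p, g) = -2*p
l = -4 (l = 2*(-2*1) = 2*(-2) = -4)
(8 + l*(0*1))**2 = (8 - 0)**2 = (8 - 4*0)**2 = (8 + 0)**2 = 8**2 = 64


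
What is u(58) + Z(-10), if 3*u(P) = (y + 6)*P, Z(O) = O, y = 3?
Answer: 164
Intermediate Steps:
u(P) = 3*P (u(P) = ((3 + 6)*P)/3 = (9*P)/3 = 3*P)
u(58) + Z(-10) = 3*58 - 10 = 174 - 10 = 164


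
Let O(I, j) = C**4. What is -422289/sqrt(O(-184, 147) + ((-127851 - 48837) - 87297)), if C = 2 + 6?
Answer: 60327*I*sqrt(259889)/37127 ≈ 828.35*I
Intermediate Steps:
C = 8
O(I, j) = 4096 (O(I, j) = 8**4 = 4096)
-422289/sqrt(O(-184, 147) + ((-127851 - 48837) - 87297)) = -422289/sqrt(4096 + ((-127851 - 48837) - 87297)) = -422289/sqrt(4096 + (-176688 - 87297)) = -422289/sqrt(4096 - 263985) = -422289*(-I*sqrt(259889)/259889) = -(-60327)*I*sqrt(259889)/37127 = 60327*I*sqrt(259889)/37127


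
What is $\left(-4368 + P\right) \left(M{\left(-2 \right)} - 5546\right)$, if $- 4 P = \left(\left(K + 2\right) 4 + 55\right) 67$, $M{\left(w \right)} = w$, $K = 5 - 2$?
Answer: $31203339$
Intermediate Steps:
$K = 3$
$P = - \frac{5025}{4}$ ($P = - \frac{\left(\left(3 + 2\right) 4 + 55\right) 67}{4} = - \frac{\left(5 \cdot 4 + 55\right) 67}{4} = - \frac{\left(20 + 55\right) 67}{4} = - \frac{75 \cdot 67}{4} = \left(- \frac{1}{4}\right) 5025 = - \frac{5025}{4} \approx -1256.3$)
$\left(-4368 + P\right) \left(M{\left(-2 \right)} - 5546\right) = \left(-4368 - \frac{5025}{4}\right) \left(-2 - 5546\right) = \left(- \frac{22497}{4}\right) \left(-5548\right) = 31203339$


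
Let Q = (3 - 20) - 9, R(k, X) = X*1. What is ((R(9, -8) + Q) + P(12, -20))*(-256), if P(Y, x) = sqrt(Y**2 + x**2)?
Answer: 8704 - 1024*sqrt(34) ≈ 2733.1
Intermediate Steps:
R(k, X) = X
Q = -26 (Q = -17 - 9 = -26)
((R(9, -8) + Q) + P(12, -20))*(-256) = ((-8 - 26) + sqrt(12**2 + (-20)**2))*(-256) = (-34 + sqrt(144 + 400))*(-256) = (-34 + sqrt(544))*(-256) = (-34 + 4*sqrt(34))*(-256) = 8704 - 1024*sqrt(34)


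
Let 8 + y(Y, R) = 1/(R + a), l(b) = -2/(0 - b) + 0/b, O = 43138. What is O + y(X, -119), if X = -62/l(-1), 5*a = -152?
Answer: 32218105/747 ≈ 43130.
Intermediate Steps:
l(b) = 2/b (l(b) = -2*(-1/b) + 0 = -(-2)/b + 0 = 2/b + 0 = 2/b)
a = -152/5 (a = (⅕)*(-152) = -152/5 ≈ -30.400)
X = 31 (X = -62/(2/(-1)) = -62/(2*(-1)) = -62/(-2) = -62*(-½) = 31)
y(Y, R) = -8 + 1/(-152/5 + R) (y(Y, R) = -8 + 1/(R - 152/5) = -8 + 1/(-152/5 + R))
O + y(X, -119) = 43138 + (1221 - 40*(-119))/(-152 + 5*(-119)) = 43138 + (1221 + 4760)/(-152 - 595) = 43138 + 5981/(-747) = 43138 - 1/747*5981 = 43138 - 5981/747 = 32218105/747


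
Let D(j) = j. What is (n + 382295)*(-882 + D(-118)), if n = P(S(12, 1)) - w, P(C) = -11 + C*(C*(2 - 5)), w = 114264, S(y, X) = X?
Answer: -268017000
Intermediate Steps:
P(C) = -11 - 3*C² (P(C) = -11 + C*(C*(-3)) = -11 + C*(-3*C) = -11 - 3*C²)
n = -114278 (n = (-11 - 3*1²) - 1*114264 = (-11 - 3*1) - 114264 = (-11 - 3) - 114264 = -14 - 114264 = -114278)
(n + 382295)*(-882 + D(-118)) = (-114278 + 382295)*(-882 - 118) = 268017*(-1000) = -268017000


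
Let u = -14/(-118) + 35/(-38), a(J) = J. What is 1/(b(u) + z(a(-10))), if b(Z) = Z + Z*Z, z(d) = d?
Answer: -5026564/51062597 ≈ -0.098439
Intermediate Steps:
u = -1799/2242 (u = -14*(-1/118) + 35*(-1/38) = 7/59 - 35/38 = -1799/2242 ≈ -0.80241)
b(Z) = Z + Z²
1/(b(u) + z(a(-10))) = 1/(-1799*(1 - 1799/2242)/2242 - 10) = 1/(-1799/2242*443/2242 - 10) = 1/(-796957/5026564 - 10) = 1/(-51062597/5026564) = -5026564/51062597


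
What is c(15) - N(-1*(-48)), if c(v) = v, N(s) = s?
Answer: -33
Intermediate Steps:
c(15) - N(-1*(-48)) = 15 - (-1)*(-48) = 15 - 1*48 = 15 - 48 = -33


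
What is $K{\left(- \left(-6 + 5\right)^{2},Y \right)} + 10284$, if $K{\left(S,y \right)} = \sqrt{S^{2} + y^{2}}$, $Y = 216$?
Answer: $10284 + \sqrt{46657} \approx 10500.0$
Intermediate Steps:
$K{\left(- \left(-6 + 5\right)^{2},Y \right)} + 10284 = \sqrt{\left(- \left(-6 + 5\right)^{2}\right)^{2} + 216^{2}} + 10284 = \sqrt{\left(- \left(-1\right)^{2}\right)^{2} + 46656} + 10284 = \sqrt{\left(\left(-1\right) 1\right)^{2} + 46656} + 10284 = \sqrt{\left(-1\right)^{2} + 46656} + 10284 = \sqrt{1 + 46656} + 10284 = \sqrt{46657} + 10284 = 10284 + \sqrt{46657}$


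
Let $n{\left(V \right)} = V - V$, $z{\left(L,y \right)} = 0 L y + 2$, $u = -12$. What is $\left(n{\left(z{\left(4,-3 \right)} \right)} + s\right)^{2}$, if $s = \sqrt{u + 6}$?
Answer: $-6$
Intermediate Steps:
$z{\left(L,y \right)} = 2$ ($z{\left(L,y \right)} = 0 y + 2 = 0 + 2 = 2$)
$n{\left(V \right)} = 0$
$s = i \sqrt{6}$ ($s = \sqrt{-12 + 6} = \sqrt{-6} = i \sqrt{6} \approx 2.4495 i$)
$\left(n{\left(z{\left(4,-3 \right)} \right)} + s\right)^{2} = \left(0 + i \sqrt{6}\right)^{2} = \left(i \sqrt{6}\right)^{2} = -6$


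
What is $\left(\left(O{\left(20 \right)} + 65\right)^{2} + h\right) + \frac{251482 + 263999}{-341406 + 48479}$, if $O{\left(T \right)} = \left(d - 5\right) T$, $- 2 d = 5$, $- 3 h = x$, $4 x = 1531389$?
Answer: $- \frac{141064866825}{1171708} \approx -1.2039 \cdot 10^{5}$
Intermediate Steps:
$x = \frac{1531389}{4}$ ($x = \frac{1}{4} \cdot 1531389 = \frac{1531389}{4} \approx 3.8285 \cdot 10^{5}$)
$h = - \frac{510463}{4}$ ($h = \left(- \frac{1}{3}\right) \frac{1531389}{4} = - \frac{510463}{4} \approx -1.2762 \cdot 10^{5}$)
$d = - \frac{5}{2}$ ($d = \left(- \frac{1}{2}\right) 5 = - \frac{5}{2} \approx -2.5$)
$O{\left(T \right)} = - \frac{15 T}{2}$ ($O{\left(T \right)} = \left(- \frac{5}{2} - 5\right) T = - \frac{15 T}{2}$)
$\left(\left(O{\left(20 \right)} + 65\right)^{2} + h\right) + \frac{251482 + 263999}{-341406 + 48479} = \left(\left(\left(- \frac{15}{2}\right) 20 + 65\right)^{2} - \frac{510463}{4}\right) + \frac{251482 + 263999}{-341406 + 48479} = \left(\left(-150 + 65\right)^{2} - \frac{510463}{4}\right) + \frac{515481}{-292927} = \left(\left(-85\right)^{2} - \frac{510463}{4}\right) + 515481 \left(- \frac{1}{292927}\right) = \left(7225 - \frac{510463}{4}\right) - \frac{515481}{292927} = - \frac{481563}{4} - \frac{515481}{292927} = - \frac{141064866825}{1171708}$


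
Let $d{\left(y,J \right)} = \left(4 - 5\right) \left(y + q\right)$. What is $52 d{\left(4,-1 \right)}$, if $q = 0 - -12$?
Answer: $-832$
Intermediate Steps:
$q = 12$ ($q = 0 + 12 = 12$)
$d{\left(y,J \right)} = -12 - y$ ($d{\left(y,J \right)} = \left(4 - 5\right) \left(y + 12\right) = - (12 + y) = -12 - y$)
$52 d{\left(4,-1 \right)} = 52 \left(-12 - 4\right) = 52 \left(-16\right) = -832$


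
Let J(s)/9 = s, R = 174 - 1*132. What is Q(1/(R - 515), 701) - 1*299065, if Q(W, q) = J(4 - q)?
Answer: -305338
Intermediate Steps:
R = 42 (R = 174 - 132 = 42)
J(s) = 9*s
Q(W, q) = 36 - 9*q (Q(W, q) = 9*(4 - q) = 36 - 9*q)
Q(1/(R - 515), 701) - 1*299065 = (36 - 9*701) - 1*299065 = (36 - 6309) - 299065 = -6273 - 299065 = -305338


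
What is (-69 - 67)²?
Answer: 18496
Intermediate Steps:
(-69 - 67)² = (-136)² = 18496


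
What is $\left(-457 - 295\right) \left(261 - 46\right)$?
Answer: $-161680$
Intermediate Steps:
$\left(-457 - 295\right) \left(261 - 46\right) = \left(-752\right) 215 = -161680$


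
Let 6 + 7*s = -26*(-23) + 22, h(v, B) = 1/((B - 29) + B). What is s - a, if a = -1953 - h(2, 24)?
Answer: 271422/133 ≈ 2040.8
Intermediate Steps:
h(v, B) = 1/(-29 + 2*B) (h(v, B) = 1/((-29 + B) + B) = 1/(-29 + 2*B))
a = -37108/19 (a = -1953 - 1/(-29 + 2*24) = -1953 - 1/(-29 + 48) = -1953 - 1/19 = -37108/19 ≈ -1953.1)
s = 614/7 (s = -6/7 + (-26*(-23) + 22)/7 = -6/7 + (598 + 22)/7 = -6/7 + (⅐)*620 = -6/7 + 620/7 = 614/7 ≈ 87.714)
s - a = 614/7 - 1*(-37108/19) = 614/7 + 37108/19 = 271422/133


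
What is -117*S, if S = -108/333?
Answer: 1404/37 ≈ 37.946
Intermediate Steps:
S = -12/37 (S = -108*1/333 = -12/37 ≈ -0.32432)
-117*S = -117*(-12/37) = 1404/37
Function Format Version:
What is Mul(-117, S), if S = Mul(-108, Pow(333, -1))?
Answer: Rational(1404, 37) ≈ 37.946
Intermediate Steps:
S = Rational(-12, 37) (S = Mul(-108, Rational(1, 333)) = Rational(-12, 37) ≈ -0.32432)
Mul(-117, S) = Mul(-117, Rational(-12, 37)) = Rational(1404, 37)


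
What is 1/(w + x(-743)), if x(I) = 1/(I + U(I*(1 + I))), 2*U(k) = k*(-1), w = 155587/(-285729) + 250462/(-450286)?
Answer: -5926840895444604/6524022170283629 ≈ -0.90846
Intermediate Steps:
w = -70811452340/64329884247 (w = 155587*(-1/285729) + 250462*(-1/450286) = -155587/285729 - 125231/225143 = -70811452340/64329884247 ≈ -1.1008)
U(k) = -k/2 (U(k) = (k*(-1))/2 = (-k)/2 = -k/2)
x(I) = 1/(I - I*(1 + I)/2)
1/(w + x(-743)) = 1/(-70811452340/64329884247 - 2/(-743*(-1 - 743))) = 1/(-70811452340/64329884247 - 2*(-1/743)/(-744)) = 1/(-70811452340/64329884247 - 2*(-1/743)*(-1/744)) = 1/(-70811452340/64329884247 - 1/276396) = 1/(-6524022170283629/5926840895444604) = -5926840895444604/6524022170283629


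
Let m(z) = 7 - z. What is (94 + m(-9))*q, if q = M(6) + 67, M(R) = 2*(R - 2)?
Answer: 8250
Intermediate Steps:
M(R) = -4 + 2*R (M(R) = 2*(-2 + R) = -4 + 2*R)
q = 75 (q = (-4 + 2*6) + 67 = (-4 + 12) + 67 = 8 + 67 = 75)
(94 + m(-9))*q = (94 + (7 - 1*(-9)))*75 = (94 + (7 + 9))*75 = (94 + 16)*75 = 110*75 = 8250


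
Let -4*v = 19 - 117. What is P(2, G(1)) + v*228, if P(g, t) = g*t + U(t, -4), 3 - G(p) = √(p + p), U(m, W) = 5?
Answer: 5597 - 2*√2 ≈ 5594.2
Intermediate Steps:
v = 49/2 (v = -(19 - 117)/4 = -¼*(-98) = 49/2 ≈ 24.500)
G(p) = 3 - √2*√p (G(p) = 3 - √(p + p) = 3 - √(2*p) = 3 - √2*√p)
P(g, t) = 5 + g*t (P(g, t) = g*t + 5 = 5 + g*t)
P(2, G(1)) + v*228 = (5 + 2*(3 - √2*√1)) + (49/2)*228 = (5 + 2*(3 - 1*√2*1)) + 5586 = (5 + 2*(3 - √2)) + 5586 = (5 + (6 - 2*√2)) + 5586 = (11 - 2*√2) + 5586 = 5597 - 2*√2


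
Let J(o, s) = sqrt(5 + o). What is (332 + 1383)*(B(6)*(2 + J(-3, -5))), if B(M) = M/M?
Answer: 3430 + 1715*sqrt(2) ≈ 5855.4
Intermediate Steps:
B(M) = 1
(332 + 1383)*(B(6)*(2 + J(-3, -5))) = (332 + 1383)*(1*(2 + sqrt(5 - 3))) = 1715*(1*(2 + sqrt(2))) = 1715*(2 + sqrt(2)) = 3430 + 1715*sqrt(2)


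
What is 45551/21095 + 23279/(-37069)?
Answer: 1197459514/781970555 ≈ 1.5313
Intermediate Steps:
45551/21095 + 23279/(-37069) = 45551*(1/21095) + 23279*(-1/37069) = 45551/21095 - 23279/37069 = 1197459514/781970555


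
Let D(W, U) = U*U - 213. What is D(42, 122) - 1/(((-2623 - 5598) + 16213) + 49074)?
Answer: 837215285/57066 ≈ 14671.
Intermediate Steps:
D(W, U) = -213 + U² (D(W, U) = U² - 213 = -213 + U²)
D(42, 122) - 1/(((-2623 - 5598) + 16213) + 49074) = (-213 + 122²) - 1/(((-2623 - 5598) + 16213) + 49074) = (-213 + 14884) - 1/((-8221 + 16213) + 49074) = 14671 - 1/(7992 + 49074) = 14671 - 1/57066 = 837215285/57066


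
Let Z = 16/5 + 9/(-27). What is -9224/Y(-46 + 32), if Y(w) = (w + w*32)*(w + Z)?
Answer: -23060/12859 ≈ -1.7933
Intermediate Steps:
Z = 43/15 (Z = 16*(1/5) + 9*(-1/27) = 16/5 - 1/3 = 43/15 ≈ 2.8667)
Y(w) = 33*w*(43/15 + w) (Y(w) = (w + w*32)*(w + 43/15) = (w + 32*w)*(43/15 + w) = (33*w)*(43/15 + w) = 33*w*(43/15 + w))
-9224/Y(-46 + 32) = -9224*5/(11*(-46 + 32)*(43 + 15*(-46 + 32))) = -9224*(-5/(154*(43 + 15*(-14)))) = -9224*(-5/(154*(43 - 210))) = -9224/((11/5)*(-14)*(-167)) = -9224/25718/5 = -9224*5/25718 = -23060/12859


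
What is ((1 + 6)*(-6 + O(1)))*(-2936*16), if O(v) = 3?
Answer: 986496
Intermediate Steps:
((1 + 6)*(-6 + O(1)))*(-2936*16) = ((1 + 6)*(-6 + 3))*(-2936*16) = (7*(-3))*(-46976) = -21*(-46976) = 986496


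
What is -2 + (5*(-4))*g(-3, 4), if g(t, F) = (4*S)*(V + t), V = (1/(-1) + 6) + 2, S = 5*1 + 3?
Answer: -2562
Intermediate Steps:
S = 8 (S = 5 + 3 = 8)
V = 7 (V = (1*(-1) + 6) + 2 = (-1 + 6) + 2 = 5 + 2 = 7)
g(t, F) = 224 + 32*t (g(t, F) = (4*8)*(7 + t) = 32*(7 + t) = 224 + 32*t)
-2 + (5*(-4))*g(-3, 4) = -2 + (5*(-4))*(224 + 32*(-3)) = -2 - 20*(224 - 96) = -2 - 20*128 = -2 - 2560 = -2562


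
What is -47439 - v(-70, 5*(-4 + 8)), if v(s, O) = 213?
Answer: -47652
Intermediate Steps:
-47439 - v(-70, 5*(-4 + 8)) = -47439 - 1*213 = -47439 - 213 = -47652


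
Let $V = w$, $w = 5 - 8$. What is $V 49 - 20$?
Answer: $-167$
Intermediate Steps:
$w = -3$ ($w = 5 - 8 = -3$)
$V = -3$
$V 49 - 20 = \left(-3\right) 49 - 20 = -147 - 20 = -167$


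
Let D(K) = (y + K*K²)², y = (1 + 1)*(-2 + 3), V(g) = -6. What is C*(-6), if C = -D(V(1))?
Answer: 274776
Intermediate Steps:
y = 2 (y = 2*1 = 2)
D(K) = (2 + K³)² (D(K) = (2 + K*K²)² = (2 + K³)²)
C = -45796 (C = -(2 + (-6)³)² = -(2 - 216)² = -1*(-214)² = -1*45796 = -45796)
C*(-6) = -45796*(-6) = 274776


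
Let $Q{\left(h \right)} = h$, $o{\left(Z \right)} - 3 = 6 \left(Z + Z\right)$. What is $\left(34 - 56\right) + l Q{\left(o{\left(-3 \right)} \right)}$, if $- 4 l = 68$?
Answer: $539$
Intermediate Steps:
$o{\left(Z \right)} = 3 + 12 Z$ ($o{\left(Z \right)} = 3 + 6 \left(Z + Z\right) = 3 + 6 \cdot 2 Z = 3 + 12 Z$)
$l = -17$ ($l = \left(- \frac{1}{4}\right) 68 = -17$)
$\left(34 - 56\right) + l Q{\left(o{\left(-3 \right)} \right)} = \left(34 - 56\right) - 17 \left(3 + 12 \left(-3\right)\right) = \left(34 - 56\right) - 17 \left(3 - 36\right) = -22 - -561 = -22 + 561 = 539$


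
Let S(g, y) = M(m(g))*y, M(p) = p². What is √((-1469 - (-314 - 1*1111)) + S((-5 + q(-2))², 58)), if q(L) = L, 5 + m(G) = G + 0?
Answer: 2*√28061 ≈ 335.03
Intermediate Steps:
m(G) = -5 + G (m(G) = -5 + (G + 0) = -5 + G)
S(g, y) = y*(-5 + g)² (S(g, y) = (-5 + g)²*y = y*(-5 + g)²)
√((-1469 - (-314 - 1*1111)) + S((-5 + q(-2))², 58)) = √((-1469 - (-314 - 1*1111)) + 58*(-5 + (-5 - 2)²)²) = √((-1469 - (-314 - 1111)) + 58*(-5 + (-7)²)²) = √((-1469 - 1*(-1425)) + 58*(-5 + 49)²) = √((-1469 + 1425) + 58*44²) = √(-44 + 58*1936) = √(-44 + 112288) = √112244 = 2*√28061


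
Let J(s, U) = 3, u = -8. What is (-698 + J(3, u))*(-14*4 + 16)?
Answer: 27800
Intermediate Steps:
(-698 + J(3, u))*(-14*4 + 16) = (-698 + 3)*(-14*4 + 16) = -695*(-56 + 16) = -695*(-40) = 27800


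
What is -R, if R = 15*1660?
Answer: -24900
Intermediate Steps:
R = 24900
-R = -1*24900 = -24900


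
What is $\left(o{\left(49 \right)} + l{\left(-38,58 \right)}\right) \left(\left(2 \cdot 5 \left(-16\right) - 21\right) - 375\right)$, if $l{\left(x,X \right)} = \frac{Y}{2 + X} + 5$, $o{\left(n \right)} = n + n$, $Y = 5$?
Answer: $- \frac{171943}{3} \approx -57314.0$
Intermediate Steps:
$o{\left(n \right)} = 2 n$
$l{\left(x,X \right)} = 5 + \frac{5}{2 + X}$ ($l{\left(x,X \right)} = \frac{1}{2 + X} 5 + 5 = \frac{5}{2 + X} + 5 = 5 + \frac{5}{2 + X}$)
$\left(o{\left(49 \right)} + l{\left(-38,58 \right)}\right) \left(\left(2 \cdot 5 \left(-16\right) - 21\right) - 375\right) = \left(2 \cdot 49 + \frac{5 \left(3 + 58\right)}{2 + 58}\right) \left(\left(2 \cdot 5 \left(-16\right) - 21\right) - 375\right) = \left(98 + 5 \cdot \frac{1}{60} \cdot 61\right) \left(\left(10 \left(-16\right) - 21\right) - 375\right) = \left(98 + 5 \cdot \frac{1}{60} \cdot 61\right) \left(\left(-160 - 21\right) - 375\right) = \left(98 + \frac{61}{12}\right) \left(-181 - 375\right) = \frac{1237}{12} \left(-556\right) = - \frac{171943}{3}$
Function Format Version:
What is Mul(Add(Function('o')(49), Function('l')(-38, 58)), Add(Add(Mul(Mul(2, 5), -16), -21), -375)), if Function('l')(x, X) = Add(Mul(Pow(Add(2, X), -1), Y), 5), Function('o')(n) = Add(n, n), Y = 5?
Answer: Rational(-171943, 3) ≈ -57314.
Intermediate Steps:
Function('o')(n) = Mul(2, n)
Function('l')(x, X) = Add(5, Mul(5, Pow(Add(2, X), -1))) (Function('l')(x, X) = Add(Mul(Pow(Add(2, X), -1), 5), 5) = Add(Mul(5, Pow(Add(2, X), -1)), 5) = Add(5, Mul(5, Pow(Add(2, X), -1))))
Mul(Add(Function('o')(49), Function('l')(-38, 58)), Add(Add(Mul(Mul(2, 5), -16), -21), -375)) = Mul(Add(Mul(2, 49), Mul(5, Pow(Add(2, 58), -1), Add(3, 58))), Add(Add(Mul(Mul(2, 5), -16), -21), -375)) = Mul(Add(98, Mul(5, Pow(60, -1), 61)), Add(Add(Mul(10, -16), -21), -375)) = Mul(Add(98, Mul(5, Rational(1, 60), 61)), Add(Add(-160, -21), -375)) = Mul(Add(98, Rational(61, 12)), Add(-181, -375)) = Mul(Rational(1237, 12), -556) = Rational(-171943, 3)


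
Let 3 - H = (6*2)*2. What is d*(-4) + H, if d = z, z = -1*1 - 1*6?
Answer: 7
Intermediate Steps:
z = -7 (z = -1 - 6 = -7)
d = -7
H = -21 (H = 3 - 6*2*2 = 3 - 12*2 = 3 - 1*24 = 3 - 24 = -21)
d*(-4) + H = -7*(-4) - 21 = 28 - 21 = 7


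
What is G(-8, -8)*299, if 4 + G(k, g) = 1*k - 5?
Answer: -5083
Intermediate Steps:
G(k, g) = -9 + k (G(k, g) = -4 + (1*k - 5) = -4 + (k - 5) = -4 + (-5 + k) = -9 + k)
G(-8, -8)*299 = (-9 - 8)*299 = -17*299 = -5083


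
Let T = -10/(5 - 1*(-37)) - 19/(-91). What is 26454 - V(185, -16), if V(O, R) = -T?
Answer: 7221934/273 ≈ 26454.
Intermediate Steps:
T = -8/273 (T = -10/(5 + 37) - 19*(-1/91) = -10/42 + 19/91 = -10*1/42 + 19/91 = -5/21 + 19/91 = -8/273 ≈ -0.029304)
V(O, R) = 8/273 (V(O, R) = -1*(-8/273) = 8/273)
26454 - V(185, -16) = 26454 - 1*8/273 = 26454 - 8/273 = 7221934/273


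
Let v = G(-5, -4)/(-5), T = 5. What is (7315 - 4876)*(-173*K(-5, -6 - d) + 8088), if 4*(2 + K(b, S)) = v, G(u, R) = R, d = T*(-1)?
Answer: 102430683/5 ≈ 2.0486e+7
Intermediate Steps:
d = -5 (d = 5*(-1) = -5)
v = ⅘ (v = -4/(-5) = -4*(-⅕) = ⅘ ≈ 0.80000)
K(b, S) = -9/5 (K(b, S) = -2 + (¼)*(⅘) = -2 + ⅕ = -9/5)
(7315 - 4876)*(-173*K(-5, -6 - d) + 8088) = (7315 - 4876)*(-173*(-9/5) + 8088) = 2439*(1557/5 + 8088) = 2439*(41997/5) = 102430683/5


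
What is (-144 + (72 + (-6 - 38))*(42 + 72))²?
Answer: 9290304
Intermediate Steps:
(-144 + (72 + (-6 - 38))*(42 + 72))² = (-144 + (72 - 44)*114)² = (-144 + 28*114)² = (-144 + 3192)² = 3048² = 9290304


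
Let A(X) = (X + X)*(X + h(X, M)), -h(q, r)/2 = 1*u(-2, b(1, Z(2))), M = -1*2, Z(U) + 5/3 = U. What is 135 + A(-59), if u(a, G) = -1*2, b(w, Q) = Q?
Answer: 6625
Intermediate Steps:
Z(U) = -5/3 + U
M = -2
u(a, G) = -2
h(q, r) = 4 (h(q, r) = -2*(-2) = 4)
A(X) = 2*X*(4 + X) (A(X) = (X + X)*(X + 4) = (2*X)*(4 + X) = 2*X*(4 + X))
135 + A(-59) = 135 + 2*(-59)*(4 - 59) = 135 + 2*(-59)*(-55) = 135 + 6490 = 6625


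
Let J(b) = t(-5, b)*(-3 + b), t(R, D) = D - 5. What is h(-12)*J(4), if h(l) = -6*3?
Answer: 18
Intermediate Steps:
t(R, D) = -5 + D
h(l) = -18
J(b) = (-5 + b)*(-3 + b)
h(-12)*J(4) = -18*(-5 + 4)*(-3 + 4) = -(-18) = -18*(-1) = 18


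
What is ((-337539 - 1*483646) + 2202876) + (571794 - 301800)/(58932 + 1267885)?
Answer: 1833251377541/1326817 ≈ 1.3817e+6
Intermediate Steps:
((-337539 - 1*483646) + 2202876) + (571794 - 301800)/(58932 + 1267885) = ((-337539 - 483646) + 2202876) + 269994/1326817 = (-821185 + 2202876) + 269994*(1/1326817) = 1381691 + 269994/1326817 = 1833251377541/1326817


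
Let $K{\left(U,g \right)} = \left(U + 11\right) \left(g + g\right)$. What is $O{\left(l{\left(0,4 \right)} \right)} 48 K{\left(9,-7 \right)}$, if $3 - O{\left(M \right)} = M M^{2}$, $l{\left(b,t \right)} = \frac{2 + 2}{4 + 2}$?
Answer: $- \frac{327040}{9} \approx -36338.0$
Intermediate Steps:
$l{\left(b,t \right)} = \frac{2}{3}$ ($l{\left(b,t \right)} = \frac{4}{6} = 4 \cdot \frac{1}{6} = \frac{2}{3}$)
$O{\left(M \right)} = 3 - M^{3}$ ($O{\left(M \right)} = 3 - M M^{2} = 3 - M^{3}$)
$K{\left(U,g \right)} = 2 g \left(11 + U\right)$ ($K{\left(U,g \right)} = \left(11 + U\right) 2 g = 2 g \left(11 + U\right)$)
$O{\left(l{\left(0,4 \right)} \right)} 48 K{\left(9,-7 \right)} = \left(3 - \left(\frac{2}{3}\right)^{3}\right) 48 \cdot 2 \left(-7\right) \left(11 + 9\right) = \left(3 - \frac{8}{27}\right) 48 \cdot 2 \left(-7\right) 20 = \left(3 - \frac{8}{27}\right) 48 \left(-280\right) = \frac{73}{27} \cdot 48 \left(-280\right) = \frac{1168}{9} \left(-280\right) = - \frac{327040}{9}$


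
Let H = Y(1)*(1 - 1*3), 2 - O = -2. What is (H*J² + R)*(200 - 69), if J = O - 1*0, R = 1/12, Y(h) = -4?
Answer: 201347/12 ≈ 16779.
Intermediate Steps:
O = 4 (O = 2 - 1*(-2) = 2 + 2 = 4)
R = 1/12 ≈ 0.083333
J = 4 (J = 4 - 1*0 = 4 + 0 = 4)
H = 8 (H = -4*(1 - 1*3) = -4*(1 - 3) = -4*(-2) = 8)
(H*J² + R)*(200 - 69) = (8*4² + 1/12)*(200 - 69) = (8*16 + 1/12)*131 = (128 + 1/12)*131 = (1537/12)*131 = 201347/12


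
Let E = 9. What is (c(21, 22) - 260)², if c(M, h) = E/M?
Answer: 3301489/49 ≈ 67377.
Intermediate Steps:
c(M, h) = 9/M
(c(21, 22) - 260)² = (9/21 - 260)² = (9*(1/21) - 260)² = (3/7 - 260)² = (-1817/7)² = 3301489/49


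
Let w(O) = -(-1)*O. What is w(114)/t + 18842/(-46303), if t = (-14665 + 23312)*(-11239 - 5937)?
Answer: -73643040757/180972682532 ≈ -0.40693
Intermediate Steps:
w(O) = O
t = -148520872 (t = 8647*(-17176) = -148520872)
w(114)/t + 18842/(-46303) = 114/(-148520872) + 18842/(-46303) = 114*(-1/148520872) + 18842*(-1/46303) = -3/3908444 - 18842/46303 = -73643040757/180972682532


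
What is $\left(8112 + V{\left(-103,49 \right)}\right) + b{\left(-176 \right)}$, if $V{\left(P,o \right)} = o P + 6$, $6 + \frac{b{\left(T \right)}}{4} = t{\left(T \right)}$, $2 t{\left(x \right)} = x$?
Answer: $2695$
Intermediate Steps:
$t{\left(x \right)} = \frac{x}{2}$
$b{\left(T \right)} = -24 + 2 T$ ($b{\left(T \right)} = -24 + 4 \frac{T}{2} = -24 + 2 T$)
$V{\left(P,o \right)} = 6 + P o$ ($V{\left(P,o \right)} = P o + 6 = 6 + P o$)
$\left(8112 + V{\left(-103,49 \right)}\right) + b{\left(-176 \right)} = \left(8112 + \left(6 - 5047\right)\right) + \left(-24 + 2 \left(-176\right)\right) = \left(8112 + \left(6 - 5047\right)\right) - 376 = \left(8112 - 5041\right) - 376 = 3071 - 376 = 2695$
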